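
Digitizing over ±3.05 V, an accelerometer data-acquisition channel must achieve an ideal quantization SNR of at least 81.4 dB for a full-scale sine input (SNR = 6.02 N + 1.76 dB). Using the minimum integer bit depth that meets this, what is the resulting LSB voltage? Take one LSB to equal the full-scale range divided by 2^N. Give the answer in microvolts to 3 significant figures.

372 µV

Full-scale range = 3.05 V − (-3.05 V) = 6.1 V.
6.02 N + 1.76 ≥ 81.4 gives N ≥ 13.229, so the minimum integer is 14.
LSB = 6.1 V ÷ 2^14 = 6.1/16384 V = 372 µV.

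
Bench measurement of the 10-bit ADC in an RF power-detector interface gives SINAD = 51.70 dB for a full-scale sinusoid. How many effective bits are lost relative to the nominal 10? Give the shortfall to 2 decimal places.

1.70 bits

ENOB = (SINAD − 1.76)/6.02 = (51.70 − 1.76)/6.02 = 8.2957 bits.
Lost resolution: 10 − 8.2957 = 1.7043 bits.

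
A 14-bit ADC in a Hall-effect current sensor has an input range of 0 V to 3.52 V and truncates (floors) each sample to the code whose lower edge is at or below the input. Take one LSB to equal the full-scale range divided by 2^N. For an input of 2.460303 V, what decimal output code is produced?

V_FS = 3.52 V. LSB = 3.52 V / 2^14 ≈ 214.8 µV.
code = ⌊(V_in − V_min)/LSB⌋ = ⌊(V_in − V_min) × 2^14 / range⌋
     = ⌊(2.460303 − (0)) × 16384 / 3.52⌋ = ⌊2.460303 × 16384/3.52⌋
     = ⌊11451.592⌋ = 11451.

11451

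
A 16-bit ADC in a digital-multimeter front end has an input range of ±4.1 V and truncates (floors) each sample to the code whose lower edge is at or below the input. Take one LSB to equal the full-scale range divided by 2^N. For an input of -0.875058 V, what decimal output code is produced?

Full-scale range = 4.1 V − (-4.1 V) = 8.2 V. LSB = 8.2 V / 2^16 ≈ 125.1 µV.
V_in − V_min = -0.875058 − (-4.1) = 3.224942 V.
Divide by LSB: 3.224942 × 65536/8.2 = 25774.3657.
Truncating gives code 25774.

25774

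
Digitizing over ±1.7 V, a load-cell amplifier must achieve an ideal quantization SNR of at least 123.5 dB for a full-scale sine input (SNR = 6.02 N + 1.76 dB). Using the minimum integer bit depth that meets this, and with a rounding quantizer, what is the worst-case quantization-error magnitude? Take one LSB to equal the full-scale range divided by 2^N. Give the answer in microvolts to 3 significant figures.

The full-scale span is 1.7 − (-1.7) = 3.4 V.
N ≥ (123.5 − 1.76)/6.02 = 20.223 → N_min = 21.
Step size = 3.4/2097152 V = 1.6212 µV.
Max error for round-to-nearest is LSB/2 = 0.811 µV.

0.811 µV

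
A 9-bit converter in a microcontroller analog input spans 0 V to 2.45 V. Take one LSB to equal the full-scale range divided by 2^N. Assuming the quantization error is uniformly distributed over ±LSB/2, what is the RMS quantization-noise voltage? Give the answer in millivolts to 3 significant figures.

1.38 mV

Full-scale range = 2.45 V.
One LSB is 2.45 V / 512 = 4.7852 mV.
RMS of a uniform error over width LSB is LSB/√12 = 1.38 mV.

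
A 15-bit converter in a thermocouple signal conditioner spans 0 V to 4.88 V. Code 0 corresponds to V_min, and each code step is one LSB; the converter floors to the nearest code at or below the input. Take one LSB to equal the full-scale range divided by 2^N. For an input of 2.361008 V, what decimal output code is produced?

Full-scale range = 4.88 V. LSB = 4.88 V / 2^15 ≈ 148.9 µV.
(V_in − V_min) × 2^15/range = (2.361008 − (0)) × 32768/4.88 = 15853.588.
Floor → code = 15853.

15853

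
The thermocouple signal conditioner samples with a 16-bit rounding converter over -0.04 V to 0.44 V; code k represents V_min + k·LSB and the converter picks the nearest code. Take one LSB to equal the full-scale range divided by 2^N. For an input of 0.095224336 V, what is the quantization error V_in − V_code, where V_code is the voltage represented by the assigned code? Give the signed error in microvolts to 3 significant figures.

−2.71 µV

The full-scale span is 0.44 − (-0.04) = 0.48 V. LSB = 0.48 V / 2^16 ≈ 7.324 µV.
(0.095224336 − (-0.04)) / LSB = 0.135224336 × 65536/0.48 = 18462.6293. Nearest integer: k = 18463.
V_code = V_min + k × range/2^16 = -0.04 + 18463 × 0.48/65536 = 0.095227050781 V.
V_in − V_code = 0.095224336 − (0.095227050781) = −2.71 µV.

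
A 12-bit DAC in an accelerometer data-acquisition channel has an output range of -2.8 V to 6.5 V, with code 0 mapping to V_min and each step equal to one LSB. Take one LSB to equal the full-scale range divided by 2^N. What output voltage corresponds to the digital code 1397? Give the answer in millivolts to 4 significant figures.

371.9 mV

Span: 6.5 V − (-2.8 V) = 9.3 V. LSB = 9.3 V / 2^12.
Output = V_min + (1397/4096) × range = -2.8 + 0.341064 × 9.3 V
      = -2.8 + 3.17190 = 0.371899 V.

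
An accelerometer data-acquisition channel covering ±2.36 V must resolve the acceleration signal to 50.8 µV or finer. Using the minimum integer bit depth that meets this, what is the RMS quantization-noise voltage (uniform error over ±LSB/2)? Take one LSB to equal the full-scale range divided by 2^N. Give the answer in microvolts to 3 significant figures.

Full-scale range = 2.36 V − (-2.36 V) = 4.72 V.
Need 2^N ≥ 4.72 V / 50.8 µV = 92910 → N_min = 17.
LSB = 4.72 V ÷ 2^17 = 4.72/131072 V = 36.011 µV.
RMS noise = LSB/√12 = 10.4 µV.

10.4 µV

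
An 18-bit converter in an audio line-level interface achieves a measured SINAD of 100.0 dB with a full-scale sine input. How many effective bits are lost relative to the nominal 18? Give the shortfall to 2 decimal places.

N_eff = (100.0 − 1.76)/6.02 = 16.3189 bits.
18 − 16.3189 = 1.68 bits below nominal.

1.68 bits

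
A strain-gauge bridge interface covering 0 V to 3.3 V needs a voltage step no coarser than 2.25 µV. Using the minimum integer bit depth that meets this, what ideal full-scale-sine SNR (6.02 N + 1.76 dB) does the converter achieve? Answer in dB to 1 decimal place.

128.2 dB

Full-scale range = 3.3 V.
Required number of levels: 3.3/2.25 µV = 1.4667e6; smallest N with 2^N ≥ that is 21.
SNR = 6.02 × 21 + 1.76 = 128.18 dB.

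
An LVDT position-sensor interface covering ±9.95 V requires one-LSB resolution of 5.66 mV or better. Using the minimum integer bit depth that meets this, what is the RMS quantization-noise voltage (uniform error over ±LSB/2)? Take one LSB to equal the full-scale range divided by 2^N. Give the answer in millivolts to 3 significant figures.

1.40 mV

Full-scale range = 9.95 V − (-9.95 V) = 19.9 V.
Required number of levels: 19.9/5.66 mV = 3515.9; smallest N with 2^N ≥ that is 12.
LSB = 19.9 V ÷ 2^12 = 19.9/4096 V = 4.8584 mV.
V_rms = LSB/√12 = 1.40 mV.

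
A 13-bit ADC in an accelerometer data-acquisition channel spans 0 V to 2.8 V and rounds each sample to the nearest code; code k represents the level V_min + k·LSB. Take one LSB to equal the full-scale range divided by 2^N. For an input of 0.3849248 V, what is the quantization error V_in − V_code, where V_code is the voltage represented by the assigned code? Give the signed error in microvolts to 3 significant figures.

Full-scale range = 2.8 V. LSB = 2.8 V / 2^13 ≈ 341.8 µV.
Position in LSBs: (0.3849248 − (0)) × 8192/2.8 = 1126.1800; rounding gives k = 1126.
V_code = V_min + k × range/2^13 = 0 + 1126 × 2.8/8192 = 0.3848632813 V.
V_in − V_code = 0.3849248 − (0.3848632813) = +61.5 µV.

+61.5 µV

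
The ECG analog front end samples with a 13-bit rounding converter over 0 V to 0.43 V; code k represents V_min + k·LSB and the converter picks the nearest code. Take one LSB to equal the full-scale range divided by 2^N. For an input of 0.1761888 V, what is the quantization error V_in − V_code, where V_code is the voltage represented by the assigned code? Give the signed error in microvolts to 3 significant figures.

−20.9 µV

V_FS = 0.43 V. LSB = 0.43 V / 2^13 ≈ 52.49 µV.
(V_in − V_min)/LSB = (0.1761888 − (0)) × 8192/0.43 = 3356.6015 → nearest code k = 3357.
V_code = V_min + k × range/2^13 = 0 + 3357 × 0.43/8192 = 0.1762097168 V.
Error = V_in − V_code = 0.1761888 − (0.1762097168) = −20.9 µV.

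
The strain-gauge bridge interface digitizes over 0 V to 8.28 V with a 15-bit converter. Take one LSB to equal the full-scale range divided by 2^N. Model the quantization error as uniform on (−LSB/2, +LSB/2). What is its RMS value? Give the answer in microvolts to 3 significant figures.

72.9 µV

Span = 8.28 V.
LSB = 8.28 V / 2^15 = 252.69 µV.
V_rms = LSB/√12 = 252.69 µV / √12 = 72.9 µV.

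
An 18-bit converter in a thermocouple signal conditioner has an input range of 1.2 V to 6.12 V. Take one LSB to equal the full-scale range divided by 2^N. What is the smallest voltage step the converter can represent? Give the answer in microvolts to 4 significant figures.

18.77 µV

Span: 6.12 V − (1.2 V) = 4.92 V.
2^18 = 262144 levels.
Step size = 4.92/262144 V = 18.77 µV.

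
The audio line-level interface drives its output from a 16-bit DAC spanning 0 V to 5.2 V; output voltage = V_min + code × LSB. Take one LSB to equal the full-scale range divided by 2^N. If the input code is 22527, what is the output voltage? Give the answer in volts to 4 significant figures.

1.787 V

Range is 5.2 V. LSB = 5.2 V / 2^16.
V_out = V_min + code × LSB = 0 V + 22527 × 5.2 V / 65536
      = 0 + 1.78742 = 1.78742 V.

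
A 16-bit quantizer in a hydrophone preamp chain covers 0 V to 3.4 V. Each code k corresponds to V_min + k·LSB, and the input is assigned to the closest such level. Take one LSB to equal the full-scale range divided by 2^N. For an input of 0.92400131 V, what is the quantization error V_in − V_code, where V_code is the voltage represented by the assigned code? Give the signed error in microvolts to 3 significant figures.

+20.6 µV

V_FS = 3.4 V. LSB = 3.4 V / 2^16 ≈ 51.88 µV.
(0.92400131 − (0)) / LSB = 0.92400131 × 65536/3.4 = 17810.3970. Nearest integer: k = 17810.
Reconstructed level: 0 + 17810 × 3.4/65536 V = 0.92398071289 V.
Error = V_in − V_code = 0.92400131 − (0.92398071289) = +20.6 µV.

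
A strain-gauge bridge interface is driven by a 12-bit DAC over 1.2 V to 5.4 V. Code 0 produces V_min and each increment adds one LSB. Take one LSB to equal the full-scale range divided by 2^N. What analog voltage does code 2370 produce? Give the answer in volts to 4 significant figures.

3.630 V

The full-scale span is 5.4 − (1.2) = 4.2 V. LSB = 4.2 V / 2^12.
Output = V_min + (2370/4096) × range = 1.2 + 0.578613 × 4.2 V
      = 1.2 + 2.43018 = 3.63018 V.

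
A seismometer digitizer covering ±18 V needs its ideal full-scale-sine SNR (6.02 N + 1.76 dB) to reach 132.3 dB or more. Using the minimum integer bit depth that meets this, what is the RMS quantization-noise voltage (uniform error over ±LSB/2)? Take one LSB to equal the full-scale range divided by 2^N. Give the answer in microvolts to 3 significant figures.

The full-scale span is 18 − (-18) = 36 V.
N ≥ (132.3 − 1.76)/6.02 = 21.684 → N_min = 22.
LSB = 36 V ÷ 2^22 = 36/4194304 V = 8.5831 µV.
σ_q = LSB/√12 = 8.5831 µV/3.4641 = 2.48 µV.

2.48 µV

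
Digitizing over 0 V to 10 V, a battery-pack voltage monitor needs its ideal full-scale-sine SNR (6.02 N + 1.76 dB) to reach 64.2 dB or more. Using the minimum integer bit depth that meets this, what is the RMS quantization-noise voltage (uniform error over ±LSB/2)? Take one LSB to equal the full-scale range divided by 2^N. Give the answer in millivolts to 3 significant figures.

Span = 10 V.
Solving 6.02 N ≥ 64.2 − 1.76: N ≥ 10.372. Round up → N = 11.
Step size = 10/2048 V = 4.8828 mV.
RMS noise = LSB/√12 = 1.41 mV.

1.41 mV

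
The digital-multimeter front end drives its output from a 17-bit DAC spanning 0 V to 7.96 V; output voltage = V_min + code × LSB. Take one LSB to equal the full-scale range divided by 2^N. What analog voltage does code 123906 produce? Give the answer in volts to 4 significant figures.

7.525 V

V_FS = 7.96 V. LSB = 7.96 V / 2^17.
Output = V_min + (123906/131072) × range = 0 + 0.945328 × 7.96 V
      = 0 V + 7.52481 V = 7.52481 V.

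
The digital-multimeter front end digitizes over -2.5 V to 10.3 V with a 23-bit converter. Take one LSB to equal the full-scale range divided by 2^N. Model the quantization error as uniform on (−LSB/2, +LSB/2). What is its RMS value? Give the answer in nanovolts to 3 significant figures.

440 nV

Span: 10.3 V − (-2.5 V) = 12.8 V.
Step size = 12.8/8388608 V = 1.5259 µV.
RMS of a uniform error over width LSB is LSB/√12 = 440 nV.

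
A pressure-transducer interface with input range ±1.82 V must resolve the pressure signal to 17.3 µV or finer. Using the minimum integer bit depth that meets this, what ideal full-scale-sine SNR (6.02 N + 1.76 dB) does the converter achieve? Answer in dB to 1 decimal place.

The full-scale span is 1.82 − (-1.82) = 3.64 V.
Need 2^N ≥ 3.64 V / 17.3 µV = 210400 → N_min = 18.
SNR = 6.02 × 18 + 1.76 = 110.12 dB.

110.1 dB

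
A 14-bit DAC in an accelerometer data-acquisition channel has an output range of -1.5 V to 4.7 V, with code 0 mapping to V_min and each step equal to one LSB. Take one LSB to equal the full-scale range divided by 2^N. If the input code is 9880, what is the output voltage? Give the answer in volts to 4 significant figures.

Span: 4.7 V − (-1.5 V) = 6.2 V. LSB = 6.2 V / 2^14.
V_out = -1.5 + 9880 × (6.2/16384) V
      = -1.5 + 3.73877 = 2.23877 V.

2.239 V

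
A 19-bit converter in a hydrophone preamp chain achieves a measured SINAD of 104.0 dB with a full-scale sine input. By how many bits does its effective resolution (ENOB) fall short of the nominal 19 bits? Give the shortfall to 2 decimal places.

N_eff = (104.0 − 1.76)/6.02 = 16.9834 bits.
19 − 16.9834 = 2.02 bits below nominal.

2.02 bits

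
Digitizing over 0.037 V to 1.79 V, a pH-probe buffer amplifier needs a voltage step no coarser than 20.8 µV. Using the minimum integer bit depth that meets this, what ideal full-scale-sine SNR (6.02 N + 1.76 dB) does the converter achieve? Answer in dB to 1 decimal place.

104.1 dB

Full-scale range = 1.79 V − (0.037 V) = 1.753 V.
Levels needed ≥ 1.753/20.8 µV = 84280. 2^17 = 131072 suffices, so N_min = 17.
SNR = 6.02 × 17 + 1.76 = 104.10 dB.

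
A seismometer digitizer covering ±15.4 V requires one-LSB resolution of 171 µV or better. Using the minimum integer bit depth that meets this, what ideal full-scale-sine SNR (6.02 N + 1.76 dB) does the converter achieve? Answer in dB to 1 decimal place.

110.1 dB

Full-scale range = 15.4 V − (-15.4 V) = 30.8 V.
Levels needed ≥ 30.8/171 µV = 180100. 2^18 = 262144 suffices, so N_min = 18.
Ideal SNR at N = 18: 6.02·18 + 1.76 = 110.1 dB.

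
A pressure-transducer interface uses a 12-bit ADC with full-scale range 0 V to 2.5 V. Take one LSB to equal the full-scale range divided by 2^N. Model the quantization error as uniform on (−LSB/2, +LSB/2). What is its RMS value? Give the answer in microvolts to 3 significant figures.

Span = 2.5 V.
LSB = 2.5 V / 2^12 = 0.61035 mV.
V_rms = LSB/√12 = 0.61035 mV / √12 = 176 µV.

176 µV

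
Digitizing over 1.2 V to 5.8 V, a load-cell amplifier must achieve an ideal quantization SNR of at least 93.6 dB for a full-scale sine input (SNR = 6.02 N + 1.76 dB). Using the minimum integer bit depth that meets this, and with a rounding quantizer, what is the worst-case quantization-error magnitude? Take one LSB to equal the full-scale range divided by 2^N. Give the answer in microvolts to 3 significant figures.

Range = 5.8 − (1.2) = 4.6 V.
N ≥ (93.6 − 1.76)/6.02 = 15.256 → N_min = 16.
Step size = 4.6/65536 V = 70.190 µV.
|e|_max = LSB/2 = 35.1 µV.

35.1 µV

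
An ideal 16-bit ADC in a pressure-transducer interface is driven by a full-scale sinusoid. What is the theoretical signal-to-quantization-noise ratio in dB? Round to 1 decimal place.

For an ideal N-bit converter with full-scale sine input, SNR = 6.02 N + 1.76 dB. SNR = 6.02 × 16 + 1.76 = 96.32 + 1.76 = 98.08 dB.

98.1 dB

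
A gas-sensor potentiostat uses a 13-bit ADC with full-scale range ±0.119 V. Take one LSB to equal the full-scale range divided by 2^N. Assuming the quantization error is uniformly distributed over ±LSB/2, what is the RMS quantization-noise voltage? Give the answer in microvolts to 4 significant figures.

Span: 0.119 V − (-0.119 V) = 0.238 V.
Step size = 0.238/8192 V = 29.0527 µV.
σ_q = LSB/√12 = 29.0527 µV/3.4641 = 8.387 µV.

8.387 µV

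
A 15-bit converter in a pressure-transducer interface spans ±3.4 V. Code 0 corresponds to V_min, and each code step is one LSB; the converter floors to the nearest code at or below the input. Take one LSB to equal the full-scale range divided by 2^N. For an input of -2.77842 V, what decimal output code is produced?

2995

Range = 3.4 − (-3.4) = 6.8 V. LSB = 6.8 V / 2^15 ≈ 207.5 µV.
(V_in − V_min) × 2^15/range = (-2.77842 − (-3.4)) × 32768/6.8 = 2995.284.
Floor → code = 2995.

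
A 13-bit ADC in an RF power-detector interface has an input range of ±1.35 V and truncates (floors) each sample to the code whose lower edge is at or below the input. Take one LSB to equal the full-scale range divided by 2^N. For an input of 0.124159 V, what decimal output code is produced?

The full-scale span is 1.35 − (-1.35) = 2.7 V. LSB = 2.7 V / 2^13 ≈ 329.6 µV.
V_in − V_min = 0.124159 − (-1.35) = 1.474159 V.
Divide by LSB: 1.474159 × 8192/2.7 = 4472.7076.
Truncating gives code 4472.

4472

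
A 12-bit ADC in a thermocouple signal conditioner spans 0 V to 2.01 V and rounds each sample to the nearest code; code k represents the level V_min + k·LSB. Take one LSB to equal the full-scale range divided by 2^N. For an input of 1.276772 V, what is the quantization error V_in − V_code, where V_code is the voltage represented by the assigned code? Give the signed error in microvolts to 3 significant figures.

V_FS = 2.01 V. LSB = 2.01 V / 2^12 ≈ 490.7 µV.
Position in LSBs: (1.276772 − (0)) × 4096/2.01 = 2601.8200; rounding gives k = 2602.
V_code = V_min + k × range/2^12 = 0 + 2602 × 2.01/4096 = 1.276860352 V.
e = 1.276772 − (1.276860352) = −88.4 µV.

−88.4 µV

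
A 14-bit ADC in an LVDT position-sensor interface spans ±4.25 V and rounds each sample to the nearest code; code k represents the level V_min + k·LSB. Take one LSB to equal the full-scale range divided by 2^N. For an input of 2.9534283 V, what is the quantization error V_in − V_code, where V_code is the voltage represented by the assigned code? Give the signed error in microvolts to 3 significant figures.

Span: 4.25 V − (-4.25 V) = 8.5 V. LSB = 8.5 V / 2^14 ≈ 0.5188 mV.
(2.9534283 − (-4.25)) / LSB = 7.2034283 × 16384/8.5 = 13884.8199. Nearest integer: k = 13885.
Reconstructed level: -4.25 + 13885 × 8.5/16384 V = 2.9535217285 V.
Error = V_in − V_code = 2.9534283 − (2.9535217285) = −93.4 µV.

−93.4 µV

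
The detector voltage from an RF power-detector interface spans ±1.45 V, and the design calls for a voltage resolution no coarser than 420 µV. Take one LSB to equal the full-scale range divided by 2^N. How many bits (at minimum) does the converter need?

13 bits

Full-scale range = 1.45 V − (-1.45 V) = 2.9 V.
2.9 V / 420 µV = 6905. Since 2^12 = 4096 and 2^13 = 8192, N = 13.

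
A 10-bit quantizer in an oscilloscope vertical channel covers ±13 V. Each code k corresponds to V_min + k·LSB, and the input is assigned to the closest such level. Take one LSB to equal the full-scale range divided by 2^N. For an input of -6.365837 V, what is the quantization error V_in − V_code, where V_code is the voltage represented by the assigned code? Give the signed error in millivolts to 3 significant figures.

Range = 13 − (-13) = 26 V. LSB = 26 V / 2^10 ≈ 25.39 mV.
(V_in − V_min)/LSB = (-6.365837 − (-13)) × 1024/26 = 261.2840 → nearest code k = 261.
V_code = -13 + (261/1024) × 26 = -6.373046875 V.
e = -6.365837 − (-6.373046875) = +7.21 mV.

+7.21 mV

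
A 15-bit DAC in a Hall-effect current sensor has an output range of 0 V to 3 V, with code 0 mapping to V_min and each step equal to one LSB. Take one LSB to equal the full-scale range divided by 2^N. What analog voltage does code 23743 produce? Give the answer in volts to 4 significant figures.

2.174 V

Span = 3 V. LSB = 3 V / 2^15.
V_out = 0 + 23743 × (3/32768) V
      = 0 + 2.17374 = 2.17374 V.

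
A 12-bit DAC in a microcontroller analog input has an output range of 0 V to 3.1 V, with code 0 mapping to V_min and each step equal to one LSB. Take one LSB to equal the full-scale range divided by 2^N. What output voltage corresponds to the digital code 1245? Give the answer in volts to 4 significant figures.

V_FS = 3.1 V. LSB = 3.1 V / 2^12.
V_out = 0 + 1245 × (3.1/4096) V
      = 0 V + 0.942261 V = 0.942261 V.

0.9423 V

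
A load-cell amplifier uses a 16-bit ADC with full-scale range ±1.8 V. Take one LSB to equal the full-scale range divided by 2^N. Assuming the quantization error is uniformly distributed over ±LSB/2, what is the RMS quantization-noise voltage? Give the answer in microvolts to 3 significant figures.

15.9 µV

Span: 1.8 V − (-1.8 V) = 3.6 V.
Step size = 3.6/65536 V = 54.932 µV.
RMS of a uniform error over width LSB is LSB/√12 = 15.9 µV.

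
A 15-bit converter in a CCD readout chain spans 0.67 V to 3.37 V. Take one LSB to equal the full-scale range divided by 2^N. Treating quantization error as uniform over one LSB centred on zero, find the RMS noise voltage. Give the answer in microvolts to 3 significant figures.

Span: 3.37 V − (0.67 V) = 2.7 V.
LSB = 2.7 V / 2^15 = 82.397 µV.
V_rms = LSB/√12 = 82.397 µV / √12 = 23.8 µV.

23.8 µV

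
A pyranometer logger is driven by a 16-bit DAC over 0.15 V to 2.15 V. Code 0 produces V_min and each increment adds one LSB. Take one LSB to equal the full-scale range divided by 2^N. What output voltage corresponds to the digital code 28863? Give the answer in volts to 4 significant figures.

Span: 2.15 V − (0.15 V) = 2 V. LSB = 2 V / 2^16.
V_out = 0.15 + 28863 × (2/65536) V
      = 0.15 + 0.880829 = 1.03083 V.

1.031 V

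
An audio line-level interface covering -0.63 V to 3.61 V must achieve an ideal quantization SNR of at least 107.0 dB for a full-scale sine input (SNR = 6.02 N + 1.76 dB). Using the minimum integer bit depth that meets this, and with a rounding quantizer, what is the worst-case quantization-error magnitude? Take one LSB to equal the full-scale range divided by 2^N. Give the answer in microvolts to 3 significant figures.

8.09 µV

Span: 3.61 V − (-0.63 V) = 4.24 V.
6.02 N + 1.76 ≥ 107.0 gives N ≥ 17.482, so the minimum integer is 18.
LSB = 4.24 V / 2^18 = 16.174 µV.
Half an LSB is 8.09 µV.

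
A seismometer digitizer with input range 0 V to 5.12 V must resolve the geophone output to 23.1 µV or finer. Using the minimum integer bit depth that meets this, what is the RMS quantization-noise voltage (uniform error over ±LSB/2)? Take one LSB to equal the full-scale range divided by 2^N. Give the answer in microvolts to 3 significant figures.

V_FS = 5.12 V.
Levels needed ≥ 5.12/23.1 µV = 221600. 2^18 = 262144 suffices, so N_min = 18.
Step size = 5.12/262144 V = 19.531 µV.
σ_q = LSB/√12 = 19.531 µV/3.4641 = 5.64 µV.

5.64 µV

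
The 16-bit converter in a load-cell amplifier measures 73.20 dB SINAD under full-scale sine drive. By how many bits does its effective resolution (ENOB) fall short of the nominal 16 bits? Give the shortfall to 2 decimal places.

4.13 bits

Effective bits = (73.20 − 1.76)/6.02 = 11.8671.
16 − 11.8671 = 4.13 bits below nominal.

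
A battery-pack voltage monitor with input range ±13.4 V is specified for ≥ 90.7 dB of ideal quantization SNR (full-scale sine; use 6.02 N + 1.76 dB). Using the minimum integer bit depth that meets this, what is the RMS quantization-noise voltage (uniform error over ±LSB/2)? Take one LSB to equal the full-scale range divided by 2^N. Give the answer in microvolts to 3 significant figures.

The full-scale span is 13.4 − (-13.4) = 26.8 V.
6.02 N + 1.76 ≥ 90.7 gives N ≥ 14.774, so the minimum integer is 15.
LSB = 26.8 V / 2^15 = 0.81787 mV.
RMS noise = LSB/√12 = 236 µV.

236 µV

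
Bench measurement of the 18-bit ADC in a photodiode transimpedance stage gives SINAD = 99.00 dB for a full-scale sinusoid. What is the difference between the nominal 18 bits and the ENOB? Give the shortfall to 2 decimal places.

1.85 bits

Effective bits = (99.00 − 1.76)/6.02 = 16.1528.
Shortfall = 18 − 16.1528 = 1.8472 bits.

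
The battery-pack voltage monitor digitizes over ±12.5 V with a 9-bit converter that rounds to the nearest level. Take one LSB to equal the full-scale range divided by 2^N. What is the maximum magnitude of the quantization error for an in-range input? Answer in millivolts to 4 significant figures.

Span: 12.5 V − (-12.5 V) = 25 V.
LSB = 25 V ÷ 2^9 = 25/512 V = 48.8281 mV.
Worst-case error for round-to-nearest is half an LSB: 24.41 mV.

24.41 mV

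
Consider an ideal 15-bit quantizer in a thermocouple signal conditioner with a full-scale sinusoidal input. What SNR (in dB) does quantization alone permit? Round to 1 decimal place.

Ideal quantization SNR: 6.02 × 15 + 1.76 dB = 92.1 dB.

92.1 dB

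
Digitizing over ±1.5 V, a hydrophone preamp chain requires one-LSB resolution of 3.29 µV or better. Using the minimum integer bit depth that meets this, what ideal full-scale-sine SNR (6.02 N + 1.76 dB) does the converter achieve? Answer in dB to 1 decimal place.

Full-scale range = 1.5 V − (-1.5 V) = 3 V.
Levels needed ≥ 3/3.29 µV = 911900. 2^20 = 1048576 suffices, so N_min = 20.
SNR = 6.02 × 20 + 1.76 = 122.16 dB.

122.2 dB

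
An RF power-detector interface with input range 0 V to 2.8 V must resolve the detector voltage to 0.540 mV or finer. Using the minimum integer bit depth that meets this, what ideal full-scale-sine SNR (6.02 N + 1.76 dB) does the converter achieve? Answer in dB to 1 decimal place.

Full-scale range = 2.8 V.
Need 2^N ≥ 2.8 V / 0.540 mV = 5185 → N_min = 13.
SNR = 6.02 × 13 + 1.76 = 80.02 dB.

80.0 dB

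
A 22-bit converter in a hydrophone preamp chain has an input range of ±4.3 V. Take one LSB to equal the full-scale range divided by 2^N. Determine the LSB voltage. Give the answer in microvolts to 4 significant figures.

The full-scale span is 4.3 − (-4.3) = 8.6 V.
There are 2^22 = 4194304 steps.
LSB = 8.6 V ÷ 2^22 = 8.6/4194304 V = 2.050 µV.

2.050 µV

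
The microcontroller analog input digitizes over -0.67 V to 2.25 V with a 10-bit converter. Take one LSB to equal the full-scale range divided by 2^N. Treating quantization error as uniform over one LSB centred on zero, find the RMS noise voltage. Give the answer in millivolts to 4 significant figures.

0.8232 mV

Range = 2.25 − (-0.67) = 2.92 V.
One LSB is 2.92 V / 1024 = 2.85156 mV.
σ_q = LSB/√12 = 2.85156 mV/3.4641 = 0.8232 mV.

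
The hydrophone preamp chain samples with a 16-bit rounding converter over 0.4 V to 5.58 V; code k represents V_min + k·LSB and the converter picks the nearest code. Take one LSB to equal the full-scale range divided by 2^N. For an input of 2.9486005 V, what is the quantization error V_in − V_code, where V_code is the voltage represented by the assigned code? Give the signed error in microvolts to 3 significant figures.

+17.7 µV

The full-scale span is 5.58 − (0.4) = 5.18 V. LSB = 5.18 V / 2^16 ≈ 79.04 µV.
(2.9486005 − (0.4)) / LSB = 2.5486005 × 65536/5.18 = 32244.2244. Nearest integer: k = 32244.
V_code = V_min + k × range/2^16 = 0.4 + 32244 × 5.18/65536 = 2.9485827637 V.
e = 2.9486005 − (2.9485827637) = +17.7 µV.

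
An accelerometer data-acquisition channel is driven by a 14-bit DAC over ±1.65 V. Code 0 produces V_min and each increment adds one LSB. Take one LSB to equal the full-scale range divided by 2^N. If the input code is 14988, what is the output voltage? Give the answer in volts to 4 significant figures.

Full-scale range = 1.65 V − (-1.65 V) = 3.3 V. LSB = 3.3 V / 2^14.
V_out = -1.65 + 14988 × (3.3/16384) V
      = -1.65 + 3.01882 = 1.36882 V.

1.369 V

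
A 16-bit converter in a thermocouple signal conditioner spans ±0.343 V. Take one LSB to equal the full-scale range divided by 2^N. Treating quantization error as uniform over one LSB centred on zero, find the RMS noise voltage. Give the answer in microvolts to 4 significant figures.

3.022 µV

The full-scale span is 0.343 − (-0.343) = 0.686 V.
Step size = 0.686/65536 V = 10.4675 µV.
For a uniform distribution on [−LSB/2, +LSB/2], V_rms = LSB/√12 = 10.4675 µV/3.4641 = 3.022 µV.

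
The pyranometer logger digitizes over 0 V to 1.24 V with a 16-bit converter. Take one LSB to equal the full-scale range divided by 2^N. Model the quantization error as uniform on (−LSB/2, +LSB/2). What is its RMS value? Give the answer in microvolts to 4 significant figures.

5.462 µV

Full-scale range = 1.24 V.
LSB = 1.24 V / 2^16 = 18.9209 µV.
σ_q = LSB/√12 = 18.9209 µV/3.4641 = 5.462 µV.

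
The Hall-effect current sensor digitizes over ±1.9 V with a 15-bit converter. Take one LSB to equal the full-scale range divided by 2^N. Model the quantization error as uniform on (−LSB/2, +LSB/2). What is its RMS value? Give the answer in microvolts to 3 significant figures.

Full-scale range = 1.9 V − (-1.9 V) = 3.8 V.
LSB = 3.8 V ÷ 2^15 = 3.8/32768 V = 115.97 µV.
RMS of a uniform error over width LSB is LSB/√12 = 33.5 µV.

33.5 µV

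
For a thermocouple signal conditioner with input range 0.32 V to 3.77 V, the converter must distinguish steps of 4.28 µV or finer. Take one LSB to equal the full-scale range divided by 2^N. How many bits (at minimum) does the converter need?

20 bits

The full-scale span is 3.77 − (0.32) = 3.45 V.
3.45 V / 4.28 µV = 806100. Since 2^19 = 524288 and 2^20 = 1048576, N = 20.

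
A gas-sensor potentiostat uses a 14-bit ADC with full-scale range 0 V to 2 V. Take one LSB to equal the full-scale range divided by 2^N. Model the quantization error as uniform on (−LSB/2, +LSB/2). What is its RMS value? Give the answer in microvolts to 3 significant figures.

Full-scale range = 2 V.
One LSB is 2 V / 16384 = 122.07 µV.
σ_q = LSB/√12 = 122.07 µV/3.4641 = 35.2 µV.

35.2 µV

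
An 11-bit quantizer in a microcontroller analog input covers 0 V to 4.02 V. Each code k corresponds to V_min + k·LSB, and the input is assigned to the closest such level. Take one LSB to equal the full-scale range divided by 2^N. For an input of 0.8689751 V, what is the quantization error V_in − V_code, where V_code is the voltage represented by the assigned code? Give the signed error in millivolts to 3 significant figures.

Full-scale range = 4.02 V. LSB = 4.02 V / 2^11 ≈ 1.963 mV.
(V_in − V_min)/LSB = (0.8689751 − (0)) × 2048/4.02 = 442.7017 → nearest code k = 443.
V_code = V_min + k × range/2^11 = 0 + 443 × 4.02/2048 = 0.8695605469 V.
Error = V_in − V_code = 0.8689751 − (0.8695605469) = −0.585 mV.

−0.585 mV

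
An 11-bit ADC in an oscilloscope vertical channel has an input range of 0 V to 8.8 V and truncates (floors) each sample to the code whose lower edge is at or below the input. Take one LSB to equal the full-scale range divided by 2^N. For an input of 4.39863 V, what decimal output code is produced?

Span = 8.8 V. LSB = 8.8 V / 2^11 ≈ 4.297 mV.
(V_in − V_min) × 2^11/range = (4.39863 − (0)) × 2048/8.8 = 1023.681.
Floor → code = 1023.

1023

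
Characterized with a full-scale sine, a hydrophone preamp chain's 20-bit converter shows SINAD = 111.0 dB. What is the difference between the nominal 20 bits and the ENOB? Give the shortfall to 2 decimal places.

1.85 bits

ENOB = (SINAD − 1.76)/6.02 = (111.0 − 1.76)/6.02 = 18.1462 bits.
Lost resolution: 20 − 18.1462 = 1.8538 bits.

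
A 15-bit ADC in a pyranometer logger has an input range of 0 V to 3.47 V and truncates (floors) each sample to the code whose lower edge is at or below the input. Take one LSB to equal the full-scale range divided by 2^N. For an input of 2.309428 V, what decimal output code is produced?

21808

Range is 3.47 V. LSB = 3.47 V / 2^15 ≈ 105.9 µV.
V_in − V_min = 2.309428 − (0) = 2.309428 V.
Divide by LSB: 2.309428 × 32768/3.47 = 21808.4544.
Truncating gives code 21808.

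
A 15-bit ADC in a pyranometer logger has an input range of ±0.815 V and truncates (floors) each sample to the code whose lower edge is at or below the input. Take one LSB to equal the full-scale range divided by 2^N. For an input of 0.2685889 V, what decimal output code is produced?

Range = 0.815 − (-0.815) = 1.63 V. LSB = 1.63 V / 2^15 ≈ 49.74 µV.
V_in − V_min = 0.2685889 − (-0.815) = 1.0835889 V.
Divide by LSB: 1.0835889 × 32768/1.63 = 21783.4608.
Truncating gives code 21783.

21783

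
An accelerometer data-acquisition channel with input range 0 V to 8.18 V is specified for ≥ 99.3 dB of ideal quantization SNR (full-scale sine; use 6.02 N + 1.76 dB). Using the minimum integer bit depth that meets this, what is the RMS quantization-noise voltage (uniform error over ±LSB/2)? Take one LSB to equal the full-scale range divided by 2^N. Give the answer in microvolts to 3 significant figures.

V_FS = 8.18 V.
Required N = ⌈(99.3 − 1.76)/6.02⌉ = ⌈16.203⌉ = 17.
One LSB is 8.18 V / 131072 = 62.408 µV.
σ_q = LSB/√12 = 62.408 µV/3.4641 = 18.0 µV.

18.0 µV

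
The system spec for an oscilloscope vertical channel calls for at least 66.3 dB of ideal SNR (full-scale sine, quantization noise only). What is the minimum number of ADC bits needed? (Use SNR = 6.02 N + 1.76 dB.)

11 bits

Required N = ⌈(66.3 − 1.76)/6.02⌉ = ⌈10.721⌉ = 11.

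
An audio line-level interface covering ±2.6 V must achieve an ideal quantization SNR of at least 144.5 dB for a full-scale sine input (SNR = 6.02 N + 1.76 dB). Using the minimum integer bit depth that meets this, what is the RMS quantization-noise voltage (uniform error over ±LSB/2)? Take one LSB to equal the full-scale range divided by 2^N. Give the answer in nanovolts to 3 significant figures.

89.5 nV

Full-scale range = 2.6 V − (-2.6 V) = 5.2 V.
6.02 N + 1.76 ≥ 144.5 gives N ≥ 23.711, so the minimum integer is 24.
LSB = 5.2 V / 2^24 = 309.94 nV.
RMS noise = LSB/√12 = 89.5 nV.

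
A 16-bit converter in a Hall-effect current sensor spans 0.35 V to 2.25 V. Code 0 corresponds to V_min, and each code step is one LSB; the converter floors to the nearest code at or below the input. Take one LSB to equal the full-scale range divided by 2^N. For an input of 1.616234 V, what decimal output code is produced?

Full-scale range = 2.25 V − (0.35 V) = 1.9 V. LSB = 1.9 V / 2^16 ≈ 28.99 µV.
(V_in − V_min) × 2^16/range = (1.616234 − (0.35)) × 65536/1.9 = 43675.743.
Floor → code = 43675.

43675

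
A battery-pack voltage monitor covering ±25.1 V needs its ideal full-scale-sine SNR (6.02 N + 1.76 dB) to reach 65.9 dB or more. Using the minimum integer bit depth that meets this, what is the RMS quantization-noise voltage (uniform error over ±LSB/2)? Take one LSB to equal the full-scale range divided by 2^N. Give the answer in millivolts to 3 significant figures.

7.08 mV

The full-scale span is 25.1 − (-25.1) = 50.2 V.
Solving 6.02 N ≥ 65.9 − 1.76: N ≥ 10.654. Round up → N = 11.
LSB = 50.2 V / 2^11 = 24.512 mV.
σ_q = LSB/√12 = 24.512 mV/3.4641 = 7.08 mV.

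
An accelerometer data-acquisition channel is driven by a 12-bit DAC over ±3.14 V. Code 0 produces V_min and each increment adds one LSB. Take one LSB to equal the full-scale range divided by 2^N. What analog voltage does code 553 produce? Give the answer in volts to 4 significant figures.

Range = 3.14 − (-3.14) = 6.28 V. LSB = 6.28 V / 2^12.
V_out = -3.14 + 553 × (6.28/4096) V
      = -3.14 V + 0.847861 V = -2.29214 V.

-2.292 V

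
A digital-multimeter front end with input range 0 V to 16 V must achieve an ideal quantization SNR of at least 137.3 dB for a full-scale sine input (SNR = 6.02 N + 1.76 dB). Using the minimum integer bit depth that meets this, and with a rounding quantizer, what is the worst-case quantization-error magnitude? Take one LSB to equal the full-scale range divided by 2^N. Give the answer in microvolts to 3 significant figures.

0.954 µV

Full-scale range = 16 V.
6.02 N + 1.76 ≥ 137.3 gives N ≥ 22.515, so the minimum integer is 23.
LSB = 16 V ÷ 2^23 = 16/8388608 V = 1.9073 µV.
Half an LSB is 0.954 µV.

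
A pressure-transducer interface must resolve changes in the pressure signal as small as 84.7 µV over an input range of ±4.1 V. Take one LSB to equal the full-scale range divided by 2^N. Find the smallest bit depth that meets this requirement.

Range = 4.1 − (-4.1) = 8.2 V.
8.2 V / 84.7 µV = 96810. Since 2^16 = 65536 and 2^17 = 131072, N = 17.

17 bits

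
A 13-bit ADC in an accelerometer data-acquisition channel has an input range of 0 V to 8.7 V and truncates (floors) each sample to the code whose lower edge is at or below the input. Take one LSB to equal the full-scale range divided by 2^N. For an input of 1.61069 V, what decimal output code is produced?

Range is 8.7 V. LSB = 8.7 V / 2^13 ≈ 1.062 mV.
(V_in − V_min) × 2^13/range = (1.61069 − (0)) × 8192/8.7 = 1516.641.
Floor → code = 1516.

1516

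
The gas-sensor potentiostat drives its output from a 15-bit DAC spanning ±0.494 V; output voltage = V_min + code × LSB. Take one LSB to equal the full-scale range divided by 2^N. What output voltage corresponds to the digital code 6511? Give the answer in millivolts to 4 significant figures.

-297.7 mV

Span: 0.494 V − (-0.494 V) = 0.988 V. LSB = 0.988 V / 2^15.
Output = V_min + (6511/32768) × range = -0.494 + 0.198700 × 0.988 V
      = -0.494 + 0.196316 = -0.297684 V.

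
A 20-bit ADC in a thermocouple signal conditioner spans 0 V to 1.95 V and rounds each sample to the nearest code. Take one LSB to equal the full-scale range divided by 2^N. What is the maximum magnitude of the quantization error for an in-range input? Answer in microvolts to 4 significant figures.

0.9298 µV

Full-scale range = 1.95 V.
LSB = 1.95 V ÷ 2^20 = 1.95/1048576 V = 1.85966 µV.
Worst-case error for round-to-nearest is half an LSB: 0.9298 µV.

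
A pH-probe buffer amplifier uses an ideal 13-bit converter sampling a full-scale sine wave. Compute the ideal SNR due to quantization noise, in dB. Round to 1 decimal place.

Ideal quantization SNR: 6.02 × 13 + 1.76 dB = 80.0 dB.

80.0 dB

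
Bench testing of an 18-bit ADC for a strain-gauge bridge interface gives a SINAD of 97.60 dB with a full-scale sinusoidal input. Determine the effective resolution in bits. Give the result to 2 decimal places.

15.92 bits

ENOB = (SINAD − 1.76) / 6.02 = (97.60 − 1.76) / 6.02 = 95.84 / 6.02 = 15.9203.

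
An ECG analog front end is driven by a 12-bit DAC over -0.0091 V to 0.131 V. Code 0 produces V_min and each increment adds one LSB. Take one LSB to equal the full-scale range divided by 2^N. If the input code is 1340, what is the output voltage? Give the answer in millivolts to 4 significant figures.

Full-scale range = 0.131 V − (-0.0091 V) = 0.1401 V. LSB = 0.1401 V / 2^12.
V_out = -0.0091 + 1340 × (0.1401/4096) V
      = -0.0091 V + 0.0458335 V = 0.0367335 V.

36.73 mV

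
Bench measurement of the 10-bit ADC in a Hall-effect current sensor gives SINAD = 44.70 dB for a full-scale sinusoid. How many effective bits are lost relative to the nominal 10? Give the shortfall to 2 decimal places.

Effective bits = (44.70 − 1.76)/6.02 = 7.1329.
10 − 7.1329 = 2.87 bits below nominal.

2.87 bits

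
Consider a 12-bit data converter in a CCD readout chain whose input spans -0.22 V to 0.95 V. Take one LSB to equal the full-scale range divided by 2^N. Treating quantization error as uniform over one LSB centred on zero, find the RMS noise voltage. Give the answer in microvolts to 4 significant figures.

The full-scale span is 0.95 − (-0.22) = 1.17 V.
LSB = 1.17 V ÷ 2^12 = 1.17/4096 V = 285.645 µV.
σ_q = LSB/√12 = 285.645 µV/3.4641 = 82.46 µV.

82.46 µV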